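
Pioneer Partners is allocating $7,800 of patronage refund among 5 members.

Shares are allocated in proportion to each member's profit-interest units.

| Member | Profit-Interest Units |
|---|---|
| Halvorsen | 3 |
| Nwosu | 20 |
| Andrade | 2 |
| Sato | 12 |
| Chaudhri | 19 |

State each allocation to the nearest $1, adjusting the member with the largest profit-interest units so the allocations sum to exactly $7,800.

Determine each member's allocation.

Halvorsen: $418 · Nwosu: $2,786 · Andrade: $279 · Sato: $1,671 · Chaudhri: $2,646

Sum of profit-interest units: 3 + 20 + 2 + 12 + 19 = 56.
Unrounded shares: Halvorsen 417.86; Nwosu 2,785.71; Andrade 278.57; Sato 1,671.43; Chaudhri 2,646.43.
At nearest $1: Halvorsen $418; Nwosu $2,786; Andrade $279; Sato $1,671; Chaudhri $2,646. Sum = $7,800.
No rounding difference to absorb.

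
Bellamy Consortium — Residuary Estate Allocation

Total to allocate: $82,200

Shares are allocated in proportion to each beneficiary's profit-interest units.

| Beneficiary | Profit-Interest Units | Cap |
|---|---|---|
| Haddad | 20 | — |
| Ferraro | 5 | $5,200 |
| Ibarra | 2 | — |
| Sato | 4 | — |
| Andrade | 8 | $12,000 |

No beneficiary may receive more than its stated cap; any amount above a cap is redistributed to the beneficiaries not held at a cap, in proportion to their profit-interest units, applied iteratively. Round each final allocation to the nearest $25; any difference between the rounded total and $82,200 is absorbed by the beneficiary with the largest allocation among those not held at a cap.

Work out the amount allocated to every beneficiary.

Haddad: $50,000 · Ferraro: $5,200 · Ibarra: $5,000 · Sato: $10,000 · Andrade: $12,000

Combined profit-interest units = 39.
Pro-rata shares before constraints: Haddad 42,153.85; Ferraro 10,538.46; Ibarra 4,215.38; Sato 8,430.77; Andrade 16,861.54.
Capped: Ferraro ($5,200), Andrade ($12,000); residual $65,000 reallocated over remaining profit-interest units 26.
Remaining shares: Haddad 50,000.00 → $50,000; Ibarra 5,000.00 → $5,000; Sato 10,000.00 → $10,000.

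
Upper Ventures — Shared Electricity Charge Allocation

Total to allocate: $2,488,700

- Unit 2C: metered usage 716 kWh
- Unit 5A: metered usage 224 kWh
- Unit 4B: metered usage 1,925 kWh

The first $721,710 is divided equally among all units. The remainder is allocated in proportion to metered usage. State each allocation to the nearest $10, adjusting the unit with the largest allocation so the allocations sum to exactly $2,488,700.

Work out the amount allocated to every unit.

Equal tier: $721,710 ÷ 3 = $240,570 apiece.
Remainder $1,766,990 by metered usage (total 2,865): Unit 2C 441,593.31 → $441,590; Unit 5A 138,152.10 → $138,150; Unit 4B 1,187,244.59 → $1,187,240.
Rounding difference +$10 on remainder applied to Unit 4B.
Totals: Unit 2C $240,570 + $441,590 = $682,160; Unit 5A $240,570 + $138,150 = $378,720; Unit 4B $240,570 + $1,187,250 = $1,427,820.

Unit 2C: $682,160 | Unit 5A: $378,720 | Unit 4B: $1,427,820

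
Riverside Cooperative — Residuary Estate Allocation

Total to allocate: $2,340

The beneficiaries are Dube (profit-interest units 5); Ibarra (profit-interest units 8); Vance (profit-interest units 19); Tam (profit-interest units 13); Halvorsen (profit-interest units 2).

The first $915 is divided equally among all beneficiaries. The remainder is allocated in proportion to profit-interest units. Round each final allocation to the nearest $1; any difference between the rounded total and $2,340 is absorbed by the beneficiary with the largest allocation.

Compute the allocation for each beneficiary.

First tranche $915 split equally: $183 each.
Remainder $1,425 by profit-interest units (total 47): Dube 151.60 → $152; Ibarra 242.55 → $243; Vance 576.06 → $576; Tam 394.15 → $394; Halvorsen 60.64 → $61.
Rounding difference −$1 on remainder applied to Vance.
Totals: Dube $183 + $152 = $335; Ibarra $183 + $243 = $426; Vance $183 + $575 = $758; Tam $183 + $394 = $577; Halvorsen $183 + $61 = $244.

Dube: $335 | Ibarra: $426 | Vance: $758 | Tam: $577 | Halvorsen: $244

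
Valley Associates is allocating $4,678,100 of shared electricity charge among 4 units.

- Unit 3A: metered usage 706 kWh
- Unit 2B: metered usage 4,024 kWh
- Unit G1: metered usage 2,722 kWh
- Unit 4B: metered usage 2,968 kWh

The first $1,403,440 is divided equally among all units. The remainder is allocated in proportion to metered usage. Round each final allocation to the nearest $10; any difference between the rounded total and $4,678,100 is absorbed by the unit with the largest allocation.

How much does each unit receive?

First tranche $1,403,440 split equally: $350,860 each.
Remainder $3,274,660 by metered usage (total 10,420): Unit 3A 221,872.36 → $221,870; Unit 2B 1,264,609.58 → $1,264,610; Unit G1 855,434.21 → $855,430; Unit 4B 932,743.85 → $932,740.
Rounding difference +$10 on remainder applied to Unit 2B.
Totals: Unit 3A $350,860 + $221,870 = $572,730; Unit 2B $350,860 + $1,264,620 = $1,615,480; Unit G1 $350,860 + $855,430 = $1,206,290; Unit 4B $350,860 + $932,740 = $1,283,600.

Unit 3A: $572,730; Unit 2B: $1,615,480; Unit G1: $1,206,290; Unit 4B: $1,283,600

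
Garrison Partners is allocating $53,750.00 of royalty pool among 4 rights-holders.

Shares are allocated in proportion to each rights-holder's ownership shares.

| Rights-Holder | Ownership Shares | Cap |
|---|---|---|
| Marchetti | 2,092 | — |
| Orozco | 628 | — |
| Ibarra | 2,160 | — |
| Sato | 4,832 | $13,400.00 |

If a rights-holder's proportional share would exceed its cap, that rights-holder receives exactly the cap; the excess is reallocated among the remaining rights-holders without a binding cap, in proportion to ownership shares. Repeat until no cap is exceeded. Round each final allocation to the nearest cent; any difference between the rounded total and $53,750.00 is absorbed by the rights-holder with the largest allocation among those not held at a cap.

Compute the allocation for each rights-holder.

Total ownership shares = 9,712.
Pro-rata shares before constraints: Marchetti 11,577.9448; Orozco 3,475.5972; Ibarra 11,954.2834; Sato 26,742.1746.
Held at cap: Sato ($13,400.00); residual $40,350.00 reallocated over remaining ownership shares 4,880.
Remaining shares: Marchetti 17,297.5820 → $17,297.58; Orozco 5,192.5820 → $5,192.58; Ibarra 17,859.8361 → $17,859.84.

Marchetti: $17,297.58; Orozco: $5,192.58; Ibarra: $17,859.84; Sato: $13,400.00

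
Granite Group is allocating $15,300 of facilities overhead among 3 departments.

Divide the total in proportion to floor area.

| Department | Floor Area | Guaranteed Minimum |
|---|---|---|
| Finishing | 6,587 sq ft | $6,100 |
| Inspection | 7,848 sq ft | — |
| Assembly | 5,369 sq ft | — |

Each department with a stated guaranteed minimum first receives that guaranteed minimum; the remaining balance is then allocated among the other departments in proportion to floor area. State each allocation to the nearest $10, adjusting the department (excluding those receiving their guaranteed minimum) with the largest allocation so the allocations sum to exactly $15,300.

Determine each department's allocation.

Fund the minimums — Finishing $6,100. Remaining pool $9,200.
Remaining pool split over remaining floor area 13,217: Inspection 5,462.78 → $5,460; Assembly 3,737.22 → $3,740.

Finishing: $6,100; Inspection: $5,460; Assembly: $3,740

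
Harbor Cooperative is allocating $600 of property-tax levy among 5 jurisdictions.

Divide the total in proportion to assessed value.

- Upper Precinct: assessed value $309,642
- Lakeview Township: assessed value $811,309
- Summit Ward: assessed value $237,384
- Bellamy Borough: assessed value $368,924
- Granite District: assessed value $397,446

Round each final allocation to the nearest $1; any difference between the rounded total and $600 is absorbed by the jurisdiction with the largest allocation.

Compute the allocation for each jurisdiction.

Upper Precinct: $87; Lakeview Township: $230; Summit Ward: $67; Bellamy Borough: $104; Granite District: $112

Total assessed value = 2,124,705.
Raw shares: Upper Precinct 309,642/2,124,705 × $600 = 87.44; Lakeview Township 811,309/2,124,705 × $600 = 229.11; Summit Ward 237,384/2,124,705 × $600 = 67.04; Bellamy Borough 368,924/2,124,705 × $600 = 104.18; Granite District 397,446/2,124,705 × $600 = 112.24.
After rounding ($1): Upper Precinct $87; Lakeview Township $229; Summit Ward $67; Bellamy Borough $104; Granite District $112. Sum = $599.
Difference $600 − $599 = +$1 applied to largest allocation (Lakeview Township): Lakeview Township becomes $230.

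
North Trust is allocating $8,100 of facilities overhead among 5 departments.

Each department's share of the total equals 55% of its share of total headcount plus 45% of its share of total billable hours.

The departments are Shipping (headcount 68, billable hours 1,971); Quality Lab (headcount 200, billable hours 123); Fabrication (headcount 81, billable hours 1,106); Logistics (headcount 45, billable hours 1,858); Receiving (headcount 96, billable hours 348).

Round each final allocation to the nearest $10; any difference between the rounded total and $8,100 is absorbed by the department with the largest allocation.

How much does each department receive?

Totals — headcount 490, billable hours 5,406.
Combined weights (55% headcount + 45% billable hours): Shipping 0.2404; Quality Lab 0.2347; Fabrication 0.1830; Logistics 0.2052; Receiving 0.1367.
Raw shares: Shipping 1,947.19; Quality Lab 1,901.30; Fabrication 1,482.16; Logistics 1,661.89; Receiving 1,107.46.
Rounded to nearest $10: Shipping $1,950; Quality Lab $1,900; Fabrication $1,480; Logistics $1,660; Receiving $1,110. Sum = $8,100.
Rounded total matches; no reconciliation needed.

Shipping: $1,950; Quality Lab: $1,900; Fabrication: $1,480; Logistics: $1,660; Receiving: $1,110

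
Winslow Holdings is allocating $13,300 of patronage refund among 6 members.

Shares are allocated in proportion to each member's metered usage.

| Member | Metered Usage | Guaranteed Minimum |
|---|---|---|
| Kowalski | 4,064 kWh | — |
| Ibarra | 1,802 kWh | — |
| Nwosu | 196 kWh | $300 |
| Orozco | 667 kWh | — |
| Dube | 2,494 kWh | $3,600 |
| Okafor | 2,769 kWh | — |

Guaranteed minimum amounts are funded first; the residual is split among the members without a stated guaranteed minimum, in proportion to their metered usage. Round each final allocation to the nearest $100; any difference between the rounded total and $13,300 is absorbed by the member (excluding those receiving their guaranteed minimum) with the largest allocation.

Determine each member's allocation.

Kowalski: $4,100 | Ibarra: $1,800 | Nwosu: $300 | Orozco: $700 | Dube: $3,600 | Okafor: $2,800

Guaranteed amounts: Nwosu $300; Dube $3,600. Residual $9,400.
Residual split over remaining metered usage 9,302: Kowalski 4,106.82 → $4,100; Ibarra 1,820.98 → $1,800; Orozco 674.03 → $700; Okafor 2,798.17 → $2,800.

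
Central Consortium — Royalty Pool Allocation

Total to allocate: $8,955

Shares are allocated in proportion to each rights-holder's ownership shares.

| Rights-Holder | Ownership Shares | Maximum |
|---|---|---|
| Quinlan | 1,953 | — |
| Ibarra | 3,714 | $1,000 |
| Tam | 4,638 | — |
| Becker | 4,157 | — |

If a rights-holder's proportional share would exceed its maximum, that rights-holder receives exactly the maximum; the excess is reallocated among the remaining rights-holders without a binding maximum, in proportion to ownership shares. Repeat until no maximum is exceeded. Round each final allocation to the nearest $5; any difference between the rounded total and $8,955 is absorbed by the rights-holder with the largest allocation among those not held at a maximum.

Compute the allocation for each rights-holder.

Quinlan: $1,445 | Ibarra: $1,000 | Tam: $3,435 | Becker: $3,075

Combined ownership shares = 14,462.
Unconstrained shares: Quinlan 1,209.32; Ibarra 2,299.74; Tam 2,871.89; Becker 2,574.05.
Cap binds for Ibarra ($1,000); remaining pool $7,955 reallocated over remaining ownership shares 10,748.
Remaining shares: Quinlan 1,445.49 → $1,445; Tam 3,432.76 → $3,435; Becker 3,076.75 → $3,075.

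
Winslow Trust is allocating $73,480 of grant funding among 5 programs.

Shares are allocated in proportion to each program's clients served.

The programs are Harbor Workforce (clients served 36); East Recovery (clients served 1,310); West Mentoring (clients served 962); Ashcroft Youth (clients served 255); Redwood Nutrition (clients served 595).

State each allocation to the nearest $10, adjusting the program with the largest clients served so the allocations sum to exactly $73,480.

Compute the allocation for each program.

Harbor Workforce: $840 · East Recovery: $30,490 · West Mentoring: $22,380 · Ashcroft Youth: $5,930 · Redwood Nutrition: $13,840

Sum of clients served: 3,158.
Unrounded shares: Harbor Workforce 36/3,158 × $73,480 = 837.64; East Recovery 1,310/3,158 × $73,480 = 30,480.94; West Mentoring 962/3,158 × $73,480 = 22,383.71; Ashcroft Youth 255/3,158 × $73,480 = 5,933.31; Redwood Nutrition 595/3,158 × $73,480 = 13,844.40.
After rounding ($10): Harbor Workforce $840; East Recovery $30,480; West Mentoring $22,380; Ashcroft Youth $5,930; Redwood Nutrition $13,840. Sum = $73,470.
Difference $73,480 − $73,470 = +$10 applied to largest clients served (East Recovery): East Recovery becomes $30,490.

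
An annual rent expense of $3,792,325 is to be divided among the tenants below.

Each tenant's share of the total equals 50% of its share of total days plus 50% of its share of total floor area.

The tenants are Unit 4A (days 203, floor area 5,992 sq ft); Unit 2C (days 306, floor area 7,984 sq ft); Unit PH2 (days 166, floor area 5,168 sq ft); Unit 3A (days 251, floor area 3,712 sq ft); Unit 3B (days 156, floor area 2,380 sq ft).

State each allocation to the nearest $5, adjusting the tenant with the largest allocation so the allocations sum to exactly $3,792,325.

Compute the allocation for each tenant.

Days total 1,082; floor area total 25,236.
Blended shares (50% days + 50% floor area): Unit 4A 0.2125; Unit 2C 0.2996; Unit PH2 0.1791; Unit 3A 0.1895; Unit 3B 0.1192.
Unrounded shares: Unit 4A 805,971.66; Unit 2C 1,136,148.42; Unit PH2 679,217.55; Unit 3A 718,776.95; Unit 3B 452,210.42.
After rounding ($5): Unit 4A $805,970; Unit 2C $1,136,150; Unit PH2 $679,220; Unit 3A $718,775; Unit 3B $452,210. Sum = $3,792,325.
Sum already equals the total — no adjustment.

Unit 4A: $805,970 | Unit 2C: $1,136,150 | Unit PH2: $679,220 | Unit 3A: $718,775 | Unit 3B: $452,210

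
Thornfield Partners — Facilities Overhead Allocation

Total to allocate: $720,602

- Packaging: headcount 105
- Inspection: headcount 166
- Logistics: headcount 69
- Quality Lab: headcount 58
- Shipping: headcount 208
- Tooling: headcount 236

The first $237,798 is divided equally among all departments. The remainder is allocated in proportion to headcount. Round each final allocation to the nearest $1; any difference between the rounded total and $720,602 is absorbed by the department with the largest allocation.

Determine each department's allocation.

First tranche $237,798 split equally: $39,633 each.
Remainder $482,804 by headcount (total 842): Packaging 60,207.15 → $60,207; Inspection 95,184.64 → $95,185; Logistics 39,564.70 → $39,565; Quality Lab 33,257.28 → $33,257; Shipping 119,267.496 → $119,267; Tooling 135,322.74 → $135,323.
Totals: Packaging $39,633 + $60,207 = $99,840; Inspection $39,633 + $95,185 = $134,818; Logistics $39,633 + $39,565 = $79,198; Quality Lab $39,633 + $33,257 = $72,890; Shipping $39,633 + $119,267 = $158,900; Tooling $39,633 + $135,323 = $174,956.

Packaging: $99,840 | Inspection: $134,818 | Logistics: $79,198 | Quality Lab: $72,890 | Shipping: $158,900 | Tooling: $174,956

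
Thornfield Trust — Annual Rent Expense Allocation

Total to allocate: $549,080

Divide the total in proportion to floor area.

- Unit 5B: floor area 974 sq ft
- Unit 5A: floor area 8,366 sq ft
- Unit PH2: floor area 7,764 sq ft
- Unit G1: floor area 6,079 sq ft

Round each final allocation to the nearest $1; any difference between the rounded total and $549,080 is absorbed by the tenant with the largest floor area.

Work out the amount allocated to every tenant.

Floor area total: 974 + 8,366 + 7,764 + 6,079 = 23,183.
Pro-rata amounts: Unit 5B 23,068.80; Unit 5A 198,145.33; Unit PH2 183,887.21; Unit G1 143,978.66.
After rounding ($1): Unit 5B $23,069; Unit 5A $198,145; Unit PH2 $183,887; Unit G1 $143,979. Sum = $549,080.
Rounded total matches; no reconciliation needed.

Unit 5B: $23,069 · Unit 5A: $198,145 · Unit PH2: $183,887 · Unit G1: $143,979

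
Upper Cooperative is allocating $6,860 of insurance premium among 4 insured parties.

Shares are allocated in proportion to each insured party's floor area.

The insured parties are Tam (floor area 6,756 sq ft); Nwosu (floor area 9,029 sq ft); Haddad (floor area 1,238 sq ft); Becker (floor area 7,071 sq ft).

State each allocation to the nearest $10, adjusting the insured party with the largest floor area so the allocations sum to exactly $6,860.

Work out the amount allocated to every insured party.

Tam: $1,920 · Nwosu: $2,580 · Haddad: $350 · Becker: $2,010

Combined floor area = 6,756 + 9,029 + 1,238 + 7,071 = 24,094.
Proportional shares: Tam 1,923.56; Nwosu 2,570.72; Haddad 352.48; Becker 2,013.24.
After rounding ($10): Tam $1,920; Nwosu $2,570; Haddad $350; Becker $2,010. Sum = $6,850.
Difference $6,860 − $6,850 = +$10 applied to largest floor area (Nwosu): Nwosu becomes $2,580.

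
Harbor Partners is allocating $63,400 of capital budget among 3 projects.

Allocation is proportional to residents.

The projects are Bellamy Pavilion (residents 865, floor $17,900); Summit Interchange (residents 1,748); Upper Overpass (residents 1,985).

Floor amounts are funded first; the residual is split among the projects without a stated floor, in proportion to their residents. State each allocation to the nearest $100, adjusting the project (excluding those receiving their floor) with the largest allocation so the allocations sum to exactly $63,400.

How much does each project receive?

Guaranteed amounts: Bellamy Pavilion $17,900. Balance $45,500.
Balance split over remaining residents 3,733: Summit Interchange 21,305.65 → $21,300; Upper Overpass 24,194.35 → $24,200.

Bellamy Pavilion: $17,900 | Summit Interchange: $21,300 | Upper Overpass: $24,200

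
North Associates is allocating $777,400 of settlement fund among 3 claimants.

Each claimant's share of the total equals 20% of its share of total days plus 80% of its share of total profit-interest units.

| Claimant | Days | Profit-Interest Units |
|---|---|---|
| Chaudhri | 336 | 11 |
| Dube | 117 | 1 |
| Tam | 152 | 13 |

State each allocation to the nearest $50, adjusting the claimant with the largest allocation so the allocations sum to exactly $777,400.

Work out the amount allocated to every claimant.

Days total 605; profit-interest units total 25.
Composite weights (20% days + 80% profit-interest units): Chaudhri 0.4631; Dube 0.0707; Tam 0.4662.
Proportional shares: Chaudhri 359,994.02; Dube 54,944.83; Tam 362,461.14.
After rounding ($50): Chaudhri $360,000; Dube $54,950; Tam $362,450. Sum = $777,400.
Sum already equals the total — no adjustment.

Chaudhri: $360,000 · Dube: $54,950 · Tam: $362,450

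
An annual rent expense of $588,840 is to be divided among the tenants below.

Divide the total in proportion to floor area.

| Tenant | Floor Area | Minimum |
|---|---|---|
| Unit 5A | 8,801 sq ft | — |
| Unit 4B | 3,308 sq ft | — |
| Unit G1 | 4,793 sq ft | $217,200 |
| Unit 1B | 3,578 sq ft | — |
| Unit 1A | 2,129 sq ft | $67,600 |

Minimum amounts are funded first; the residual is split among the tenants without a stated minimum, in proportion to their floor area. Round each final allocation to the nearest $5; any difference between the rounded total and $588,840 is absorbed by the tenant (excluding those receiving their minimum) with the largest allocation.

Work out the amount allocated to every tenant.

Unit 5A: $170,575; Unit 4B: $64,115; Unit G1: $217,200; Unit 1B: $69,350; Unit 1A: $67,600

Guaranteed amounts: Unit G1 $217,200; Unit 1A $67,600. Remaining pool $304,040.
Remaining pool split over remaining floor area 15,687: Unit 5A 170,577.93 → $170,580; Unit 4B 64,114.51 → $64,115; Unit 1B 69,347.56 → $69,350.
Rounding difference −$5 applied to Unit 5A → $170,575.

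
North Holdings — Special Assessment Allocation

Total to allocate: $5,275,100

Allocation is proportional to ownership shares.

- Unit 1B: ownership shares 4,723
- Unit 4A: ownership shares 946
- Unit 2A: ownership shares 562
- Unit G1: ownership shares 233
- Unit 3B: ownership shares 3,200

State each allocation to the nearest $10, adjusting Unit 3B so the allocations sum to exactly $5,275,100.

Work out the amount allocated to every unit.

Combined ownership shares = 9,664.
Proportional shares: Unit 1B 4,723/9,664 × $5,275,100 = 2,578,052.29; Unit 4A 946/9,664 × $5,275,100 = 516,374.65; Unit 2A 562/9,664 × $5,275,100 = 306,768.03; Unit G1 233/9,664 × $5,275,100 = 127,183.19; Unit 3B 3,200/9,664 × $5,275,100 = 1,746,721.85.
At nearest $10: Unit 1B $2,578,050; Unit 4A $516,370; Unit 2A $306,770; Unit G1 $127,180; Unit 3B $1,746,720. Sum = $5,275,090.
Difference $5,275,100 − $5,275,090 = +$10 applied to Unit 3B: Unit 3B becomes $1,746,730.

Unit 1B: $2,578,050 | Unit 4A: $516,370 | Unit 2A: $306,770 | Unit G1: $127,180 | Unit 3B: $1,746,730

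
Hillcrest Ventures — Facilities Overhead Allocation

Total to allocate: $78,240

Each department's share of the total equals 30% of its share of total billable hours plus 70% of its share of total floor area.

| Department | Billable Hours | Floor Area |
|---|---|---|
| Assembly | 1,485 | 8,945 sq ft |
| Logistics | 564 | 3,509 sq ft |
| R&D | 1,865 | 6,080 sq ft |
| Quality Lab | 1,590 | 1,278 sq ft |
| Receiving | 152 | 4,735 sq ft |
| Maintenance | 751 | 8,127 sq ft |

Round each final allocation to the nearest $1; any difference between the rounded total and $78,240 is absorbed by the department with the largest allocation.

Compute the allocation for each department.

Assembly: $20,433 | Logistics: $7,948 | R&D: $17,024 | Quality Lab: $7,967 | Receiving: $8,494 | Maintenance: $16,374

Totals — billable hours 6,407, floor area 32,674.
Composite weights (30% billable hours + 70% floor area): Assembly 0.2612; Logistics 0.1016; R&D 0.2176; Quality Lab 0.1018; Receiving 0.1086; Maintenance 0.2093.
Unrounded shares: Assembly 20,433.85; Logistics 7,947.98; R&D 17,023.68; Quality Lab 7,967.13; Receiving 8,493.63; Maintenance 16,373.72.
Rounded to nearest $1: Assembly $20,434; Logistics $7,948; R&D $17,024; Quality Lab $7,967; Receiving $8,494; Maintenance $16,374. Sum = $78,241.
Difference $78,240 − $78,241 = −$1 applied to largest allocation (Assembly): Assembly becomes $20,433.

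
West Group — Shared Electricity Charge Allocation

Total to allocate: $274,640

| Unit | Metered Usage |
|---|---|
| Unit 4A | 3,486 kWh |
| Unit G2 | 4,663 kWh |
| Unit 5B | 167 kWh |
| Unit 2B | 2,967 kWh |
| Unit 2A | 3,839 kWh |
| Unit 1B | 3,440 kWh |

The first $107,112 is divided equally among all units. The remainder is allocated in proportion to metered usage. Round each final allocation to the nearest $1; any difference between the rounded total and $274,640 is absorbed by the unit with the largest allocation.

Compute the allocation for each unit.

$107,112 shared equally gives $17,852 per unit.
Remainder $167,528 by metered usage (total 18,562): Unit 4A 31,462.27 → $31,462; Unit G2 42,085.07 → $42,085; Unit 5B 1,507.23 → $1,507; Unit 2B 26,778.13 → $26,778; Unit 2A 34,648.21 → $34,648; Unit 1B 31,047.10 → $31,047.
Rounding difference +$1 on remainder applied to Unit G2.
Totals: Unit 4A $17,852 + $31,462 = $49,314; Unit G2 $17,852 + $42,086 = $59,938; Unit 5B $17,852 + $1,507 = $19,359; Unit 2B $17,852 + $26,778 = $44,630; Unit 2A $17,852 + $34,648 = $52,500; Unit 1B $17,852 + $31,047 = $48,899.

Unit 4A: $49,314; Unit G2: $59,938; Unit 5B: $19,359; Unit 2B: $44,630; Unit 2A: $52,500; Unit 1B: $48,899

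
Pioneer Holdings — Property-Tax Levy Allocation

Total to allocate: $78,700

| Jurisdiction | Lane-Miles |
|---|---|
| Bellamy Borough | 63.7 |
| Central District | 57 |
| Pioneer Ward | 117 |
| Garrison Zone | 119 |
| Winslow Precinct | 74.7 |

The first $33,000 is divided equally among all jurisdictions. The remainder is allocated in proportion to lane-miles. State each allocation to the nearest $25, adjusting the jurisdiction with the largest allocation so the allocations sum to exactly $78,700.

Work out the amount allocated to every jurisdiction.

Bellamy Borough: $13,350 · Central District: $12,650 · Pioneer Ward: $19,000 · Garrison Zone: $19,175 · Winslow Precinct: $14,525

First tranche $33,000 split equally: $6,600 each.
Remainder $45,700 by lane-miles (total 431.4): Bellamy Borough 6,748.01 → $6,750; Central District 6,038.25 → $6,050; Pioneer Ward 12,394.30 → $12,400; Garrison Zone 12,606.17 → $12,600; Winslow Precinct 7,913.28 → $7,925.
Rounding difference −$25 on remainder applied to Garrison Zone.
Totals: Bellamy Borough $6,600 + $6,750 = $13,350; Central District $6,600 + $6,050 = $12,650; Pioneer Ward $6,600 + $12,400 = $19,000; Garrison Zone $6,600 + $12,575 = $19,175; Winslow Precinct $6,600 + $7,925 = $14,525.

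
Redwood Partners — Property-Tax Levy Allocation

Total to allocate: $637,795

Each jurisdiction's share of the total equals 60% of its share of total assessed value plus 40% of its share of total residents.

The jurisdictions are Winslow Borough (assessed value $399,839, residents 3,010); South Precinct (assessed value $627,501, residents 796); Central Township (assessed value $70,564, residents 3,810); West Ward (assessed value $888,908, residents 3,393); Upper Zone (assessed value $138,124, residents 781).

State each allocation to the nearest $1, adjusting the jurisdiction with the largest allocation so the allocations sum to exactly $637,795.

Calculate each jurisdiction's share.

Totals — assessed value 2,124,936, residents 11,790.
Blended shares (60% assessed value + 40% residents): Winslow Borough 0.2150; South Precinct 0.2042; Central Township 0.1492; West Ward 0.3661; Upper Zone 0.0655.
Pro-rata amounts: Winslow Borough 137,138.40; South Precinct 130,230.10; Central Township 95,150.49; West Ward 233,501.76; Upper Zone 41,774.25.
After rounding ($1): Winslow Borough $137,138; South Precinct $130,230; Central Township $95,150; West Ward $233,502; Upper Zone $41,774. Sum = $637,794.
Difference $637,795 − $637,794 = +$1 applied to largest allocation (West Ward): West Ward becomes $233,503.

Winslow Borough: $137,138; South Precinct: $130,230; Central Township: $95,150; West Ward: $233,503; Upper Zone: $41,774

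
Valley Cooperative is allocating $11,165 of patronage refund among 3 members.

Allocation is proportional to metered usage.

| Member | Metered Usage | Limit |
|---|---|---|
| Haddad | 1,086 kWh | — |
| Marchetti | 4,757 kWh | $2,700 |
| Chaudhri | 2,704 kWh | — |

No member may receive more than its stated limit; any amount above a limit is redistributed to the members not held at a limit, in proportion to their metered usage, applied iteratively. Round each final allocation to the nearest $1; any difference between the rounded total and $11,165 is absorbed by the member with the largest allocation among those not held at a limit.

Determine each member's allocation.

Combined metered usage = 8,547.
Pro-rata shares before constraints: Haddad 1,418.65; Marchetti 6,214.10; Chaudhri 3,532.25.
Capped: Marchetti ($2,700); balance $8,465 reallocated over remaining metered usage 3,790.
Remaining shares: Haddad 2,425.59 → $2,426; Chaudhri 6,039.41 → $6,039.

Haddad: $2,426 · Marchetti: $2,700 · Chaudhri: $6,039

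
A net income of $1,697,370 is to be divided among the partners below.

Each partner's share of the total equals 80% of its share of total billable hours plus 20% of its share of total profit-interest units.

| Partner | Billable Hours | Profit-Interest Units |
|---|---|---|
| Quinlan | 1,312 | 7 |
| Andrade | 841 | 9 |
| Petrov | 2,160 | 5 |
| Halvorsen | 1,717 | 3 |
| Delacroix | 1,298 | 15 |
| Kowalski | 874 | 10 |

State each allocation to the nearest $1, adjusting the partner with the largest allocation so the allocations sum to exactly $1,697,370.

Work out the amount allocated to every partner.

Quinlan: $265,707 · Andrade: $201,586 · Petrov: $392,242 · Halvorsen: $305,045 · Delacroix: $318,813 · Kowalski: $213,977

Billable hours total 8,202; profit-interest units total 49.
Combined weights (80% billable hours + 20% profit-interest units): Quinlan 0.1565; Andrade 0.1188; Petrov 0.2311; Halvorsen 0.1797; Delacroix 0.1878; Kowalski 0.1261.
Unrounded shares: Quinlan 265,706.67; Andrade 201,585.55; Petrov 392,242.66; Halvorsen 305,044.97; Delacroix 318,813.20; Kowalski 213,976.96.
After rounding ($1): Quinlan $265,707; Andrade $201,586; Petrov $392,243; Halvorsen $305,045; Delacroix $318,813; Kowalski $213,977. Sum = $1,697,371.
Difference $1,697,370 − $1,697,371 = −$1 applied to largest allocation (Petrov): Petrov becomes $392,242.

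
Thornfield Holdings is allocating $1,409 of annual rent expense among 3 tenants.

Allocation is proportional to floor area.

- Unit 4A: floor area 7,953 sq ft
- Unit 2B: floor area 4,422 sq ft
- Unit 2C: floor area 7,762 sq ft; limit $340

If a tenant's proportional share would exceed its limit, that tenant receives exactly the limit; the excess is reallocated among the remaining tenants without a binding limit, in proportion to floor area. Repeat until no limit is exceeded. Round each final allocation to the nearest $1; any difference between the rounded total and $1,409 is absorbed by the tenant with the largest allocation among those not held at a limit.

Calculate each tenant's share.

Unit 4A: $687; Unit 2B: $382; Unit 2C: $340

Combined floor area = 20,137.
Pro-rata shares before constraints: Unit 4A 556.48; Unit 2B 309.41; Unit 2C 543.11.
Held at cap: Unit 2C ($340); remaining pool $1,069 reallocated over remaining floor area 12,375.
Shares after redistribution: Unit 4A 687.01 → $687; Unit 2B 381.99 → $382.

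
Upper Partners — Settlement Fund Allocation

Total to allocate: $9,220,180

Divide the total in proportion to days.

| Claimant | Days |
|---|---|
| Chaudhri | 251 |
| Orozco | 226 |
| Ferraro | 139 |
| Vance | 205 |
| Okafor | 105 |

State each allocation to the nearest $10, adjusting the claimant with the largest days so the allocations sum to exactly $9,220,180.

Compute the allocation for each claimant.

Chaudhri: $2,499,220 · Orozco: $2,250,280 · Ferraro: $1,384,020 · Vance: $2,041,180 · Okafor: $1,045,480

Sum of days: 926.
Proportional shares: Chaudhri 251/926 × $9,220,180 = 2,499,206.46; Orozco 226/926 × $9,220,180 = 2,250,281.51; Ferraro 139/926 × $9,220,180 = 1,384,022.70; Vance 205/926 × $9,220,180 = 2,041,184.56; Okafor 105/926 × $9,220,180 = 1,045,484.77.
At nearest $10: Chaudhri $2,499,210; Orozco $2,250,280; Ferraro $1,384,020; Vance $2,041,180; Okafor $1,045,480. Sum = $9,220,170.
Difference $9,220,180 − $9,220,170 = +$10 applied to largest days (Chaudhri): Chaudhri becomes $2,499,220.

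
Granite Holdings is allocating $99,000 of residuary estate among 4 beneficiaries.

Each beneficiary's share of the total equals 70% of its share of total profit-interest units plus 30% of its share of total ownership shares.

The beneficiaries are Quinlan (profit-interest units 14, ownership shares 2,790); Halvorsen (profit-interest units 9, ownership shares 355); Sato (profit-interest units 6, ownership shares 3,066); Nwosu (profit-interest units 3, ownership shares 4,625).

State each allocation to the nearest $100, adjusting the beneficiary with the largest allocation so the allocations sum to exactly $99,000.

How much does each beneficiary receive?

Profit-interest units total 32; ownership shares total 10,836.
Blended shares (70% profit-interest units + 30% ownership shares): Quinlan 0.3835; Halvorsen 0.2067; Sato 0.2161; Nwosu 0.1937.
Proportional shares: Quinlan 37,965.76; Halvorsen 20,463.63; Sato 21,397.24; Nwosu 19,173.37.
At nearest $100: Quinlan $38,000; Halvorsen $20,500; Sato $21,400; Nwosu $19,200. Sum = $99,100.
Difference $99,000 − $99,100 = −$100 applied to largest allocation (Quinlan): Quinlan becomes $37,900.

Quinlan: $37,900 | Halvorsen: $20,500 | Sato: $21,400 | Nwosu: $19,200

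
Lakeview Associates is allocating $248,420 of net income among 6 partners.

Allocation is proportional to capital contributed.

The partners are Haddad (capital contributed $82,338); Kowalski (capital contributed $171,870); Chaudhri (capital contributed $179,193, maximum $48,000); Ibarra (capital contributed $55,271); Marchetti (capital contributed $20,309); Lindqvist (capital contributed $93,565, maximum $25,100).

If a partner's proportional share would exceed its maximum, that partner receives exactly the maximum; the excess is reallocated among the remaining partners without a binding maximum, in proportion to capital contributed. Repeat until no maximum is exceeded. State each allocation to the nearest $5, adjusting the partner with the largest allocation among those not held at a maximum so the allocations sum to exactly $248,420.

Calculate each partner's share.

Capital contributed total: 602,546.
Pro-rata shares before constraints: Haddad 33,946.63; Kowalski 70,859.23; Chaudhri 73,878.38; Ibarra 22,787.34; Marchetti 8,373.07; Lindqvist 38,575.34.
Cap binds for Chaudhri ($48,000), Lindqvist ($25,100); balance $175,320 reallocated over remaining capital contributed 329,788.
Redistributed shares: Haddad 43,772.05 → $43,770; Kowalski 91,368.54 → $91,370; Ibarra 29,382.85 → $29,385; Marchetti 10,796.55 → $10,795.

Haddad: $43,770 | Kowalski: $91,370 | Chaudhri: $48,000 | Ibarra: $29,385 | Marchetti: $10,795 | Lindqvist: $25,100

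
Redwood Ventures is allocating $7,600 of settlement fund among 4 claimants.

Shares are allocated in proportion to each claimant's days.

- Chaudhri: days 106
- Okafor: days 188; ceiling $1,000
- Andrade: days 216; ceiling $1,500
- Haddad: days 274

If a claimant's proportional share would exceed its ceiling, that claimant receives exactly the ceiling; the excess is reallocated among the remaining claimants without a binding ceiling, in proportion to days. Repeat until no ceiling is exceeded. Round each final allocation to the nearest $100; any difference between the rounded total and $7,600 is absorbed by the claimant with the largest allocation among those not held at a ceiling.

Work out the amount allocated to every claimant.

Days total: 784.
Proportional shares (ignoring caps): Chaudhri 1,027.55; Okafor 1,822.45; Andrade 2,093.88; Haddad 2,656.12.
Held at cap: Okafor ($1,000), Andrade ($1,500); remaining pool $5,100 reallocated over remaining days 380.
Shares after redistribution: Chaudhri 1,422.63 → $1,400; Haddad 3,677.37 → $3,700.

Chaudhri: $1,400; Okafor: $1,000; Andrade: $1,500; Haddad: $3,700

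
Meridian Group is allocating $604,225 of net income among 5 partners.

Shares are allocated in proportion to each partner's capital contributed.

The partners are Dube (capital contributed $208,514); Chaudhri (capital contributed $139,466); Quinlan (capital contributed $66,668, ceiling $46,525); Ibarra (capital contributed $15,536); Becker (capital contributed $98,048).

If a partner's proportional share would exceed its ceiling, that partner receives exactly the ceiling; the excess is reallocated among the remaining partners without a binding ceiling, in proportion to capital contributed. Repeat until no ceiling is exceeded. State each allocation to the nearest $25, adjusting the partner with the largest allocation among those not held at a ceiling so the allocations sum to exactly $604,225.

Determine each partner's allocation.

Total capital contributed = 528,232.
Pro-rata shares before constraints: Dube 238,511.43; Chaudhri 159,529.99; Quinlan 76,259.05; Ibarra 17,771.05; Becker 112,153.47.
Capped: Quinlan ($46,525); balance $557,700 reallocated over remaining capital contributed 461,564.
Shares after redistribution: Dube 251,943.95 → $251,950; Chaudhri 168,514.42 → $168,525; Ibarra 18,771.89 → $18,775; Becker 118,469.75 → $118,475.
Rounding difference −$25 applied to Dube → $251,925.

Dube: $251,925 | Chaudhri: $168,525 | Quinlan: $46,525 | Ibarra: $18,775 | Becker: $118,475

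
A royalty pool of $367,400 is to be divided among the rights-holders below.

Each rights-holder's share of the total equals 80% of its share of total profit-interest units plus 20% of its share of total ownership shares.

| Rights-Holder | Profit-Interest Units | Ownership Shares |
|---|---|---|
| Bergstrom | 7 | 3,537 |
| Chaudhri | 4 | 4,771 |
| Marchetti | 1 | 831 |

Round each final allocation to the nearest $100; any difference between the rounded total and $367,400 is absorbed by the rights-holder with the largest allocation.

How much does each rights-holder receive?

Bergstrom: $199,900; Chaudhri: $136,300; Marchetti: $31,200

Profit-interest units total 12; ownership shares total 9,139.
Combined weights (80% profit-interest units + 20% ownership shares): Bergstrom 0.5441; Chaudhri 0.3711; Marchetti 0.0849.
Unrounded shares: Bergstrom 199,891.76; Chaudhri 136,333.45; Marchetti 31,174.80.
After rounding ($100): Bergstrom $199,900; Chaudhri $136,300; Marchetti $31,200. Sum = $367,400.
Rounded total matches; no reconciliation needed.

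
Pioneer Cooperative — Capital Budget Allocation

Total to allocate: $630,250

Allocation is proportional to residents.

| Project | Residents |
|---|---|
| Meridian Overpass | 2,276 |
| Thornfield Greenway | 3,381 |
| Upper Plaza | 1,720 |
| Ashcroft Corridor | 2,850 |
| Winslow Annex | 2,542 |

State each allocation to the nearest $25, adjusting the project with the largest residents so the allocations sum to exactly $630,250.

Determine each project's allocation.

Meridian Overpass: $112,350 · Thornfield Greenway: $166,850 · Upper Plaza: $84,900 · Ashcroft Corridor: $140,675 · Winslow Annex: $125,475

Combined residents = 12,769.
Proportional shares: Meridian Overpass 2,276/12,769 × $630,250 = 112,338.40; Thornfield Greenway 3,381/12,769 × $630,250 = 166,878.79; Upper Plaza 1,720/12,769 × $630,250 = 84,895.45; Ashcroft Corridor 2,850/12,769 × $630,250 = 140,669.79; Winslow Annex 2,542/12,769 × $630,250 = 125,467.58.
Rounded to nearest $25: Meridian Overpass $112,350; Thornfield Greenway $166,875; Upper Plaza $84,900; Ashcroft Corridor $140,675; Winslow Annex $125,475. Sum = $630,275.
Difference $630,250 − $630,275 = −$25 applied to largest residents (Thornfield Greenway): Thornfield Greenway becomes $166,850.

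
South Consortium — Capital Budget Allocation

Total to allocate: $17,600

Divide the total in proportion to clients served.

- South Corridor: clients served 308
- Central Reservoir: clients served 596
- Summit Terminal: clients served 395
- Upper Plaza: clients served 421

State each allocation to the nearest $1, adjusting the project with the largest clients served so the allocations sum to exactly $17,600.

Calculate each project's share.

South Corridor: $3,152 · Central Reservoir: $6,098 · Summit Terminal: $4,042 · Upper Plaza: $4,308

Clients served total: 1,720.
Proportional shares: South Corridor 308/1,720 × $17,600 = 3,151.63; Central Reservoir 596/1,720 × $17,600 = 6,098.60; Summit Terminal 395/1,720 × $17,600 = 4,041.86; Upper Plaza 421/1,720 × $17,600 = 4,307.91.
After rounding ($1): South Corridor $3,152; Central Reservoir $6,099; Summit Terminal $4,042; Upper Plaza $4,308. Sum = $17,601.
Difference $17,600 − $17,601 = −$1 applied to largest clients served (Central Reservoir): Central Reservoir becomes $6,098.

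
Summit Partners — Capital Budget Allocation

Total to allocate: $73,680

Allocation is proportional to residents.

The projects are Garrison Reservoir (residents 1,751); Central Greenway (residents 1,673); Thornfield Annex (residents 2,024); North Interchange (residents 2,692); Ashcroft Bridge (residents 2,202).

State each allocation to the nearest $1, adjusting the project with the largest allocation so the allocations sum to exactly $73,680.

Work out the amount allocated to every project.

Garrison Reservoir: $12,475 · Central Greenway: $11,919 · Thornfield Annex: $14,420 · North Interchange: $19,178 · Ashcroft Bridge: $15,688

Sum of residents: 10,342.
Raw shares: Garrison Reservoir 1,751/10,342 × $73,680 = 12,474.73; Central Greenway 1,673/10,342 × $73,680 = 11,919.03; Thornfield Annex 2,024/10,342 × $73,680 = 14,419.68; North Interchange 2,692/10,342 × $73,680 = 19,178.74; Ashcroft Bridge 2,202/10,342 × $73,680 = 15,687.81.
After rounding ($1): Garrison Reservoir $12,475; Central Greenway $11,919; Thornfield Annex $14,420; North Interchange $19,179; Ashcroft Bridge $15,688. Sum = $73,681.
Difference $73,680 − $73,681 = −$1 applied to largest allocation (North Interchange): North Interchange becomes $19,178.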